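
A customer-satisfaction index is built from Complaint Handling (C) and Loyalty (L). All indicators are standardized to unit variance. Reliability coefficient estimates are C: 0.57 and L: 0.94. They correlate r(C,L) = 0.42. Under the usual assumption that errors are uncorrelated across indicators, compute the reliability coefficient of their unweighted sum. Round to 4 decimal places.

0.8275

Var(C+L) = 2 + 2·[0.42] = 2 + 0.84 = 2.84.
Because errors are independent across components, Cov(Tᵢ,Tⱼ) = Cov(Xᵢ,Xⱼ); the off-diagonal part of the true-score variance is the same as above.
True-score variance = [0.57 + 0.94] + 0.84 = 1.51 + 0.84 = 2.35.
Reliability = 2.35 / 2.84 = 0.8275.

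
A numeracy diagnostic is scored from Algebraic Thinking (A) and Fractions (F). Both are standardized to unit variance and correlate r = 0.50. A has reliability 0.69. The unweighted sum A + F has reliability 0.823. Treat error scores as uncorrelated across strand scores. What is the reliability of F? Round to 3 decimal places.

Var(A+F) = 2 + 2·0.50 = 3.000.
True-score variance = ρ_A + ρ_F + 2·0.50, so 0.823 = (0.69 + ρ_F + 1.00) / 3.000.
ρ_F = 0.823·3.000 − 0.69 − 1.00 = 0.779.

0.779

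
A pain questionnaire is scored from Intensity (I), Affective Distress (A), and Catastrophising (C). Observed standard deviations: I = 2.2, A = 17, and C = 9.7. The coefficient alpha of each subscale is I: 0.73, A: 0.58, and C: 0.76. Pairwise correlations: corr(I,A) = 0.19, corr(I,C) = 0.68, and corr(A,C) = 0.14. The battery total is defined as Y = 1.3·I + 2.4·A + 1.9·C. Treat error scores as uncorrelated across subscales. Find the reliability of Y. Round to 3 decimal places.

Var(Y) = 1.3²·2.2² + 2.4²·17² + 1.9²·9.7² + 2·[3.12·2.2·17·0.19 + 2.47·2.2·9.7·0.68 + 4.56·17·9.7·0.14] = 2012.48 + 326.571 = 2339.06.
Under uncorrelated errors the observed covariances equal the true-score covariances, so only the own-variance terms attenuate.
True-score variance = [1.3²·2.2²·0.73 + 2.4²·17²·0.58 + 1.9²·9.7²·0.76] + 326.571 = 1229.61 + 326.571 = 1556.18.
Reliability = 1556.18 / 2339.06 = 0.665.

0.665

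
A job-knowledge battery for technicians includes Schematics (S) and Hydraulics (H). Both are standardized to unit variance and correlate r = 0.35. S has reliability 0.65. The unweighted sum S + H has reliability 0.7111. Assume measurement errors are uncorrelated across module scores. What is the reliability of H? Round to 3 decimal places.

0.570

Var(S+H) = 2 + 2·0.35 = 2.700.
True-score variance = ρ_S + ρ_H + 2·0.35, so 0.7111 = (0.65 + ρ_H + 0.70) / 2.700.
ρ_H = 0.7111·2.700 − 0.65 − 0.70 = 0.570.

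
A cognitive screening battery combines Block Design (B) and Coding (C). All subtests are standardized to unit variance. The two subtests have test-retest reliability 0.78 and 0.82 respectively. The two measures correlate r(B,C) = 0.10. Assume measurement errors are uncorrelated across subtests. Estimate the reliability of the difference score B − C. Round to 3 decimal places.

Var(B−C) = 1 + 1 − 2·0.10 = 2 − 0.2 = 1.8.
Because errors are independent across components, Cov(Tᵢ,Tⱼ) = Cov(Xᵢ,Xⱼ); the off-diagonal part of the true-score variance is the same as above.
True-score variance = [0.78 + 0.82] − 0.2 = 1.6 − 0.2 = 1.4.
Reliability = 1.4 / 1.8 = 0.778.

0.778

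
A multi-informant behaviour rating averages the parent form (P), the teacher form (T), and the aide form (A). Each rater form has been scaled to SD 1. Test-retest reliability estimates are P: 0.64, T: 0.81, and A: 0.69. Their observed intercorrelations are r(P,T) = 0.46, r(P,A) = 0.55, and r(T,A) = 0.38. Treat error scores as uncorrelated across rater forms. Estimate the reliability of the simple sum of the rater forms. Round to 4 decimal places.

0.8512

Var(P+T+A) = 3 + 2·[0.46 + 0.55 + 0.38] = 3 + 2.78 = 5.78.
Under uncorrelated errors the observed covariances equal the true-score covariances, so only the own-variance terms attenuate.
True-score variance = [0.64 + 0.81 + 0.69] + 2.78 = 2.14 + 2.78 = 4.92.
Reliability = 4.92 / 5.78 = 0.8512.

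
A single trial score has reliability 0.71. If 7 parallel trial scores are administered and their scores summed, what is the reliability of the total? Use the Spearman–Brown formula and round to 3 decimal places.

0.945

ρ_k = kρ / (1 + (k−1)ρ) = 7·0.71 / (1 + 6·0.71) = 4.970 / 5.260 = 0.945.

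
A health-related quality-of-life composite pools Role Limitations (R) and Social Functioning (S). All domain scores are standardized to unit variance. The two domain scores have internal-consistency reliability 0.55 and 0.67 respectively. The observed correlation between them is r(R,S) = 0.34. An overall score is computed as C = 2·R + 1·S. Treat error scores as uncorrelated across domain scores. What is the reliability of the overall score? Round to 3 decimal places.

Var(C) = 2² + 1 + 2·[2·0.34] = 5 + 1.36 = 6.36.
Because errors are independent across components, Cov(Tᵢ,Tⱼ) = Cov(Xᵢ,Xⱼ); the off-diagonal part of the true-score variance is the same as above.
True-score variance = [2²·0.55 + 0.67] + 1.36 = 2.87 + 1.36 = 4.23.
Reliability = 4.23 / 6.36 = 0.665.

0.665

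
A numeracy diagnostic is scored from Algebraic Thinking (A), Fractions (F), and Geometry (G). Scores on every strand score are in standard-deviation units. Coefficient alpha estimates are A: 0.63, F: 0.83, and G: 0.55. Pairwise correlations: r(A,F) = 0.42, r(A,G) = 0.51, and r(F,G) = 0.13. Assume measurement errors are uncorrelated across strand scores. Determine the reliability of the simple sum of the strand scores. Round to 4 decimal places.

Var(A+F+G) = 3 + 2·[0.42 + 0.51 + 0.13] = 3 + 2.12 = 5.12.
With uncorrelated errors the cross-covariances are all true-score covariance, so they carry over unchanged; only the diagonal terms shrink to ρᵢσᵢ².
True-score variance = [0.63 + 0.83 + 0.55] + 2.12 = 2.01 + 2.12 = 4.13.
Reliability = 4.13 / 5.12 = 0.8066.

0.8066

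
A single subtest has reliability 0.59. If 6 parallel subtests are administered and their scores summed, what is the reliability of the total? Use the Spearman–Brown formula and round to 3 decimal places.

ρ_k = kρ / (1 + (k−1)ρ) = 6·0.59 / (1 + 5·0.59) = 3.540 / 3.950 = 0.896.

0.896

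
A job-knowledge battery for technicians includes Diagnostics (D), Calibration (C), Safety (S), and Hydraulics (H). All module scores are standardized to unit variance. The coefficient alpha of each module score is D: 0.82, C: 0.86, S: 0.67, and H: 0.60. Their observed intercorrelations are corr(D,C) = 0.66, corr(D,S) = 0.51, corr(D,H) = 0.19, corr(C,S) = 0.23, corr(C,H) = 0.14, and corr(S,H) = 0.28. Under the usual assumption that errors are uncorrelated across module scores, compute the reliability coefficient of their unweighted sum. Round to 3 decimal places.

0.869

Var(D+C+S+H) = 4 + 2·[0.66 + 0.51 + 0.19 + 0.23 + 0.14 + 0.28] = 4 + 4.02 = 8.02.
Under uncorrelated errors the observed covariances equal the true-score covariances, so only the own-variance terms attenuate.
True-score variance = [0.82 + 0.86 + 0.67 + 0.60] + 4.02 = 2.95 + 4.02 = 6.97.
Reliability = 6.97 / 8.02 = 0.869.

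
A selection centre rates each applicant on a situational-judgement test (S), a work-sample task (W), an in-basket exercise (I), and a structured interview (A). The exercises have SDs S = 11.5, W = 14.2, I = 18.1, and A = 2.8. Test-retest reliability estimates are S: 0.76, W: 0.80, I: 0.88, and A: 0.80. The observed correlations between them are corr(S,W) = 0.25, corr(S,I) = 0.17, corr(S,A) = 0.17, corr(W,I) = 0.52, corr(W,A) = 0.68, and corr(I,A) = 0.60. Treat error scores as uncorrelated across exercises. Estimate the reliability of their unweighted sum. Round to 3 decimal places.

Var(S+W+I+A) = 11.5² + 14.2² + 18.1² + 2.8² + 2·[11.5·14.2·0.25 + 11.5·18.1·0.17 + 11.5·2.8·0.17 + 14.2·18.1·0.52 + 14.2·2.8·0.68 + 18.1·2.8·0.60] = 669.34 + 545.559 = 1214.9.
Under uncorrelated errors the observed covariances equal the true-score covariances, so only the own-variance terms attenuate.
True-score variance = [11.5²·0.76 + 14.2²·0.80 + 18.1²·0.88 + 2.8²·0.80] + 545.559 = 556.391 + 545.559 = 1101.95.
Reliability = 1101.95 / 1214.9 = 0.907.

0.907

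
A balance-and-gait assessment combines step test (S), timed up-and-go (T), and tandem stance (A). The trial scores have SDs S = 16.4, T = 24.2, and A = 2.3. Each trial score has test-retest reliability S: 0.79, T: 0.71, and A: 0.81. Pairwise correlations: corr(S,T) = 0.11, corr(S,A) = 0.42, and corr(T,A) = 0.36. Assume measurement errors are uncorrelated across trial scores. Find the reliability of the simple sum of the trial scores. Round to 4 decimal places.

0.7769

Var(S+T+A) = 16.4² + 24.2² + 2.3² + 2·[16.4·24.2·0.11 + 16.4·2.3·0.42 + 24.2·2.3·0.36] = 859.89 + 159.074 = 1018.96.
Because errors are independent across components, Cov(Tᵢ,Tⱼ) = Cov(Xᵢ,Xⱼ); the off-diagonal part of the true-score variance is the same as above.
True-score variance = [16.4²·0.79 + 24.2²·0.71 + 2.3²·0.81] + 159.074 = 632.568 + 159.074 = 791.641.
Reliability = 791.641 / 1018.96 = 0.7769.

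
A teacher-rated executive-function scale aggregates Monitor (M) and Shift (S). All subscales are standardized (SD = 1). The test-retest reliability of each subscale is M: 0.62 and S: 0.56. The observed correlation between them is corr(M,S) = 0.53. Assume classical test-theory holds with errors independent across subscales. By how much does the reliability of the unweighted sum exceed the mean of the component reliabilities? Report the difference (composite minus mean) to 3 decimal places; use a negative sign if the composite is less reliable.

0.142

Var(sum) = 2 + 1.06 = 3.06; true-score variance = 1.18 + 1.06 = 2.24; composite reliability = 0.7320.
Mean component reliability = 0.5900.
Difference = 0.7320 − 0.5900 = 0.142.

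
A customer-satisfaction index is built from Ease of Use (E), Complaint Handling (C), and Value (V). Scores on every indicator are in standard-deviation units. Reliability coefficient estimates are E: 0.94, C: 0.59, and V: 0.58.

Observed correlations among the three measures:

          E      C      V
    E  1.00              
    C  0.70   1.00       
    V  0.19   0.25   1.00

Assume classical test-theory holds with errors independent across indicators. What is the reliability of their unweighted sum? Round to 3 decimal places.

0.831

Var(E+C+V) = 3 + 2·[0.70 + 0.19 + 0.25] = 3 + 2.28 = 5.28.
Because errors are independent across components, Cov(Tᵢ,Tⱼ) = Cov(Xᵢ,Xⱼ); the off-diagonal part of the true-score variance is the same as above.
True-score variance = [0.94 + 0.59 + 0.58] + 2.28 = 2.11 + 2.28 = 4.39.
Reliability = 4.39 / 5.28 = 0.831.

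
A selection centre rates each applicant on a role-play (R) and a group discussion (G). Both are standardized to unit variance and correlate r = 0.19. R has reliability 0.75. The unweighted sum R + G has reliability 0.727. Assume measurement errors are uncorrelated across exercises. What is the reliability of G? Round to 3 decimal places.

0.600

Var(R+G) = 2 + 2·0.19 = 2.380.
True-score variance = ρ_R + ρ_G + 2·0.19, so 0.727 = (0.75 + ρ_G + 0.38) / 2.380.
ρ_G = 0.727·2.380 − 0.75 − 0.38 = 0.600.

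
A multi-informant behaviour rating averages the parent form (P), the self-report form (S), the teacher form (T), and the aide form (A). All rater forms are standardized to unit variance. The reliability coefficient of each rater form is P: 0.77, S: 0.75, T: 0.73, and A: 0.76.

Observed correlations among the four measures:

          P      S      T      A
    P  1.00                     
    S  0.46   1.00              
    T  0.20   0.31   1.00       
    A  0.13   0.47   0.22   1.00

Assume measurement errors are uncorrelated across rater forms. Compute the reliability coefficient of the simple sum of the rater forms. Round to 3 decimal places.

0.869

Var(P+S+T+A) = 4 + 2·[0.46 + 0.20 + 0.13 + 0.31 + 0.47 + 0.22] = 4 + 3.58 = 7.58.
With uncorrelated errors the cross-covariances are all true-score covariance, so they carry over unchanged; only the diagonal terms shrink to ρᵢσᵢ².
True-score variance = [0.77 + 0.75 + 0.73 + 0.76] + 3.58 = 3.01 + 3.58 = 6.59.
Reliability = 6.59 / 7.58 = 0.869.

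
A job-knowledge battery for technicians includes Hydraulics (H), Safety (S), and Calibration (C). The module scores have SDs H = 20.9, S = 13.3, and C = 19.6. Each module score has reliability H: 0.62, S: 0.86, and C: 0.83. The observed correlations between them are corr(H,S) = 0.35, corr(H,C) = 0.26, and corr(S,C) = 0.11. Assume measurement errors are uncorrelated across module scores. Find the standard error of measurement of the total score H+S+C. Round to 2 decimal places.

Var(total) = 997.86 + 464.941 = 1462.8.
True-score variance = 741.8 + 464.941 = 1206.74, so reliability = 0.8250.
Error variance = 1462.8 − 1206.74 = 256.06; SEM = √256.06 = 16.00.

16.00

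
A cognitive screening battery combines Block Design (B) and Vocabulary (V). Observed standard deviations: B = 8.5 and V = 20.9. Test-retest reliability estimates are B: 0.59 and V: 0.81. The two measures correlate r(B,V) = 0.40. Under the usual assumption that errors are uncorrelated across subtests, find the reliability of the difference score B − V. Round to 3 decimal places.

Var(B−V) = 8.5² + 20.9² − 2·8.5·20.9·0.40 = 509.06 − 142.12 = 366.94.
Under uncorrelated errors the observed covariances equal the true-score covariances, so only the own-variance terms attenuate.
True-score variance = [8.5²·0.59 + 20.9²·0.81] − 142.12 = 396.444 − 142.12 = 254.324.
Reliability = 254.324 / 366.94 = 0.693.

0.693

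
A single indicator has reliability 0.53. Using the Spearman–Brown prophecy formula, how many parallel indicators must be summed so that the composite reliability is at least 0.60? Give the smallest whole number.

k ≥ ρ*(1−ρ₁)/(ρ₁(1−ρ*)) = 0.60·0.47 / (0.53·0.40) = 1.330.
Smallest integer k = 2.

2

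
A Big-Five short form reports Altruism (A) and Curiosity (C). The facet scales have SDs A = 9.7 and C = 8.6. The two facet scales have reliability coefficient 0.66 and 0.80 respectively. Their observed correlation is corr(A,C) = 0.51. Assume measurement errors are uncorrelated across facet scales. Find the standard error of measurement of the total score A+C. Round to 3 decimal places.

6.840

Var(total) = 168.05 + 85.0884 = 253.138.
True-score variance = 121.267 + 85.0884 = 206.356, so reliability = 0.8152.
Error variance = 253.138 − 206.356 = 46.7826; SEM = √46.7826 = 6.840.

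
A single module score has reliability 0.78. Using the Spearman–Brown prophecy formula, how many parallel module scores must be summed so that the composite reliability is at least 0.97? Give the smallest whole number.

10

k ≥ ρ*(1−ρ₁)/(ρ₁(1−ρ*)) = 0.97·0.22 / (0.78·0.03) = 9.120.
Smallest integer k = 10.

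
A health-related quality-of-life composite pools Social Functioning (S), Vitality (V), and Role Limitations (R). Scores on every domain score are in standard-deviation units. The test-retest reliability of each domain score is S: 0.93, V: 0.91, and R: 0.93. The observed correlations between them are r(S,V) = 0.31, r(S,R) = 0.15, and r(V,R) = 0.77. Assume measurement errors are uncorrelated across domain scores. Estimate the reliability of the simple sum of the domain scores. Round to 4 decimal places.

Var(S+V+R) = 3 + 2·[0.31 + 0.15 + 0.77] = 3 + 2.46 = 5.46.
Under uncorrelated errors the observed covariances equal the true-score covariances, so only the own-variance terms attenuate.
True-score variance = [0.93 + 0.91 + 0.93] + 2.46 = 2.77 + 2.46 = 5.23.
Reliability = 5.23 / 5.46 = 0.9579.

0.9579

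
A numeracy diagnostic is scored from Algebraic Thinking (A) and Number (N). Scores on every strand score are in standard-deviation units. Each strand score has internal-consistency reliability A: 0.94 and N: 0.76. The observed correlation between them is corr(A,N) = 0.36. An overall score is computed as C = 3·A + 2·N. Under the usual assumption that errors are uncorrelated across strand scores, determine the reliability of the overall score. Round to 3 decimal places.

Var(C) = 3² + 2² + 2·[6·0.36] = 13 + 4.32 = 17.32.
Under uncorrelated errors the observed covariances equal the true-score covariances, so only the own-variance terms attenuate.
True-score variance = [3²·0.94 + 2²·0.76] + 4.32 = 11.5 + 4.32 = 15.82.
Reliability = 15.82 / 17.32 = 0.913.

0.913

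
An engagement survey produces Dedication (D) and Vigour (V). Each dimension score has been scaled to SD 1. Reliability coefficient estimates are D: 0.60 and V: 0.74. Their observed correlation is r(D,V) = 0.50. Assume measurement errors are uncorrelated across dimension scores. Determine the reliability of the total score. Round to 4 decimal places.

0.7800

Var(D+V) = 2 + 2·[0.50] = 2 + 1 = 3.
Because errors are independent across components, Cov(Tᵢ,Tⱼ) = Cov(Xᵢ,Xⱼ); the off-diagonal part of the true-score variance is the same as above.
True-score variance = [0.60 + 0.74] + 1 = 1.34 + 1 = 2.34.
Reliability = 2.34 / 3 = 0.7800.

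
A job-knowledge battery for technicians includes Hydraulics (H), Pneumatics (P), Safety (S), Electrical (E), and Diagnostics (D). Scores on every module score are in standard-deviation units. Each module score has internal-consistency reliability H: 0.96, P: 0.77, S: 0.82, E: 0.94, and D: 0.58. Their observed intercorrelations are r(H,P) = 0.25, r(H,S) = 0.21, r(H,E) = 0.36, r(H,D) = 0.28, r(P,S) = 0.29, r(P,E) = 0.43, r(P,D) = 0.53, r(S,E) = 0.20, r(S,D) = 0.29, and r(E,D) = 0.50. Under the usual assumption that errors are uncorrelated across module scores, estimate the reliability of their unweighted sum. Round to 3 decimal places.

0.920

Var(H+P+S+E+D) = 5 + 2·[0.25 + 0.21 + 0.36 + 0.28 + 0.29 + 0.43 + 0.53 + 0.20 + 0.29 + 0.50] = 5 + 6.68 = 11.68.
Under uncorrelated errors the observed covariances equal the true-score covariances, so only the own-variance terms attenuate.
True-score variance = [0.96 + 0.77 + 0.82 + 0.94 + 0.58] + 6.68 = 4.07 + 6.68 = 10.75.
Reliability = 10.75 / 11.68 = 0.920.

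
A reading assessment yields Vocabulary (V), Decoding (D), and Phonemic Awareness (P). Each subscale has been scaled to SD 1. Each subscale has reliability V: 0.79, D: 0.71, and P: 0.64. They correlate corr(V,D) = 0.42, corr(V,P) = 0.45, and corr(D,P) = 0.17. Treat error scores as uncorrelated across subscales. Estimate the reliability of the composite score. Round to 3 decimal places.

Var(V+D+P) = 3 + 2·[0.42 + 0.45 + 0.17] = 3 + 2.08 = 5.08.
Under uncorrelated errors the observed covariances equal the true-score covariances, so only the own-variance terms attenuate.
True-score variance = [0.79 + 0.71 + 0.64] + 2.08 = 2.14 + 2.08 = 4.22.
Reliability = 4.22 / 5.08 = 0.831.

0.831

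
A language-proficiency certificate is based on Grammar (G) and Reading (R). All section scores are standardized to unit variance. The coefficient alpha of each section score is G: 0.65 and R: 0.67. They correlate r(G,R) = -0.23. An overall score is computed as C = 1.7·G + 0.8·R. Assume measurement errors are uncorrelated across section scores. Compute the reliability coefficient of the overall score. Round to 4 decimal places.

Var(C) = 1.7² + 0.8² + 2·[1.36·(-0.23)] = 3.53 − 0.6256 = 2.9044.
Because errors are independent across components, Cov(Tᵢ,Tⱼ) = Cov(Xᵢ,Xⱼ); the off-diagonal part of the true-score variance is the same as above.
True-score variance = [1.7²·0.65 + 0.8²·0.67] − 0.6256 = 2.3073 − 0.6256 = 1.6817.
Reliability = 1.6817 / 2.9044 = 0.5790.

0.5790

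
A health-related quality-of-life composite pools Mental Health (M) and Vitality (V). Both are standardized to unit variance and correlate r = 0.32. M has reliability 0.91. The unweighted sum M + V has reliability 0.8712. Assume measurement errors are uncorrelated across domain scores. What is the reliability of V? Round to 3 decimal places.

Var(M+V) = 2 + 2·0.32 = 2.640.
True-score variance = ρ_M + ρ_V + 2·0.32, so 0.8712 = (0.91 + ρ_V + 0.64) / 2.640.
ρ_V = 0.8712·2.640 − 0.91 − 0.64 = 0.750.

0.750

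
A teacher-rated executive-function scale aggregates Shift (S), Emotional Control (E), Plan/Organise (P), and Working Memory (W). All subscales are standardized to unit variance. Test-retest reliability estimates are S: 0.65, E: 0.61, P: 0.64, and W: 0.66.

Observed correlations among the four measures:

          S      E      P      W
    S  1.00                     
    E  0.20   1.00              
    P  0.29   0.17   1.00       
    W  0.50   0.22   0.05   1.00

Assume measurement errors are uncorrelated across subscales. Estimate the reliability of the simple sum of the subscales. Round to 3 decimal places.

0.790

Var(S+E+P+W) = 4 + 2·[0.20 + 0.29 + 0.50 + 0.17 + 0.22 + 0.05] = 4 + 2.86 = 6.86.
With uncorrelated errors the cross-covariances are all true-score covariance, so they carry over unchanged; only the diagonal terms shrink to ρᵢσᵢ².
True-score variance = [0.65 + 0.61 + 0.64 + 0.66] + 2.86 = 2.56 + 2.86 = 5.42.
Reliability = 5.42 / 6.86 = 0.790.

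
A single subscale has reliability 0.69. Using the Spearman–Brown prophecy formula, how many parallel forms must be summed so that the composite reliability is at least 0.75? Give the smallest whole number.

2

k ≥ ρ*(1−ρ₁)/(ρ₁(1−ρ*)) = 0.75·0.31 / (0.69·0.25) = 1.348.
Smallest integer k = 2.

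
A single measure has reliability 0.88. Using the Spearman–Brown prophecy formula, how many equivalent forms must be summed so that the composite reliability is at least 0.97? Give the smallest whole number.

5

k ≥ ρ*(1−ρ₁)/(ρ₁(1−ρ*)) = 0.97·0.12 / (0.88·0.03) = 4.409.
Smallest integer k = 5.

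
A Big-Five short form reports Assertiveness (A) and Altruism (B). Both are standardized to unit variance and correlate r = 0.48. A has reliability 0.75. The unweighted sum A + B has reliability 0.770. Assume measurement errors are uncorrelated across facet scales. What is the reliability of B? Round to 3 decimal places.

Var(A+B) = 2 + 2·0.48 = 2.960.
True-score variance = ρ_A + ρ_B + 2·0.48, so 0.770 = (0.75 + ρ_B + 0.96) / 2.960.
ρ_B = 0.770·2.960 − 0.75 − 0.96 = 0.569.

0.569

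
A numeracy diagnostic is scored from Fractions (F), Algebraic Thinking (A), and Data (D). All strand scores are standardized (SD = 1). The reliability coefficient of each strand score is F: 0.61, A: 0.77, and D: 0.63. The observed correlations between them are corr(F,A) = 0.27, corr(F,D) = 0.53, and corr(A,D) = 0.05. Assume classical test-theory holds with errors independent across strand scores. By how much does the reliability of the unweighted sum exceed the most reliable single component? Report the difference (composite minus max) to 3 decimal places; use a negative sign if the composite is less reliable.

Var(sum) = 3 + 1.7 = 4.7; true-score variance = 2.01 + 1.7 = 3.71; composite reliability = 0.7894.
Max component reliability = 0.7700.
Difference = 0.7894 − 0.7700 = 0.019.

0.019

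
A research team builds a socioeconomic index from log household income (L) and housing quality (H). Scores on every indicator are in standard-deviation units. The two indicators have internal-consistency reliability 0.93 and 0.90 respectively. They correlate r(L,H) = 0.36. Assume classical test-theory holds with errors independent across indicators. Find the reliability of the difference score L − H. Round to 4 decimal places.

Var(L−H) = 1 + 1 − 2·0.36 = 2 − 0.72 = 1.28.
Because errors are independent across components, Cov(Tᵢ,Tⱼ) = Cov(Xᵢ,Xⱼ); the off-diagonal part of the true-score variance is the same as above.
True-score variance = [0.93 + 0.90] − 0.72 = 1.83 − 0.72 = 1.11.
Reliability = 1.11 / 1.28 = 0.8672.

0.8672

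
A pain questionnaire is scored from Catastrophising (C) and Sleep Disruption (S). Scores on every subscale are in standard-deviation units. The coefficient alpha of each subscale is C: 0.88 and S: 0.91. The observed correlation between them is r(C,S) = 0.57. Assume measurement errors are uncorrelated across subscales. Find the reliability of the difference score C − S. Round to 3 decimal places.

Var(C−S) = 1 + 1 − 2·0.57 = 2 − 1.14 = 0.86.
Under uncorrelated errors the observed covariances equal the true-score covariances, so only the own-variance terms attenuate.
True-score variance = [0.88 + 0.91] − 1.14 = 1.79 − 1.14 = 0.65.
Reliability = 0.65 / 0.86 = 0.756.

0.756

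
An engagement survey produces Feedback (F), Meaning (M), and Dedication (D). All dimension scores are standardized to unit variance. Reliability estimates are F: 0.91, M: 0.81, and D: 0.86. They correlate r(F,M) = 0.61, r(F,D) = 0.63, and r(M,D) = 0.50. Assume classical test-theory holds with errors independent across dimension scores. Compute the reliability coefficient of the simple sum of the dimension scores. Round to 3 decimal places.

Var(F+M+D) = 3 + 2·[0.61 + 0.63 + 0.50] = 3 + 3.48 = 6.48.
With uncorrelated errors the cross-covariances are all true-score covariance, so they carry over unchanged; only the diagonal terms shrink to ρᵢσᵢ².
True-score variance = [0.91 + 0.81 + 0.86] + 3.48 = 2.58 + 3.48 = 6.06.
Reliability = 6.06 / 6.48 = 0.935.

0.935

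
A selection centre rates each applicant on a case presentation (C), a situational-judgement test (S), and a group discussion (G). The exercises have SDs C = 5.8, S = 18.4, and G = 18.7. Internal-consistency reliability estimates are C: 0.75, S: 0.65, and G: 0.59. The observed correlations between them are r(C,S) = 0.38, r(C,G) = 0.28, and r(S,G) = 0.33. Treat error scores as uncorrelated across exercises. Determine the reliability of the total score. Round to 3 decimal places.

0.752

Var(C+S+G) = 5.8² + 18.4² + 18.7² + 2·[5.8·18.4·0.38 + 5.8·18.7·0.28 + 18.4·18.7·0.33] = 721.89 + 368.938 = 1090.83.
With uncorrelated errors the cross-covariances are all true-score covariance, so they carry over unchanged; only the diagonal terms shrink to ρᵢσᵢ².
True-score variance = [5.8²·0.75 + 18.4²·0.65 + 18.7²·0.59] + 368.938 = 451.611 + 368.938 = 820.549.
Reliability = 820.549 / 1090.83 = 0.752.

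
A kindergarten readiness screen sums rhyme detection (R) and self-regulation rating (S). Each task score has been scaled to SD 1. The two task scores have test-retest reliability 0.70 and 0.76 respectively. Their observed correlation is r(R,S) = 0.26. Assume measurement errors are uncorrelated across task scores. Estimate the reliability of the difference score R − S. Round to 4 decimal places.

0.6351

Var(R−S) = 1 + 1 − 2·0.26 = 2 − 0.52 = 1.48.
Because errors are independent across components, Cov(Tᵢ,Tⱼ) = Cov(Xᵢ,Xⱼ); the off-diagonal part of the true-score variance is the same as above.
True-score variance = [0.70 + 0.76] − 0.52 = 1.46 − 0.52 = 0.94.
Reliability = 0.94 / 1.48 = 0.6351.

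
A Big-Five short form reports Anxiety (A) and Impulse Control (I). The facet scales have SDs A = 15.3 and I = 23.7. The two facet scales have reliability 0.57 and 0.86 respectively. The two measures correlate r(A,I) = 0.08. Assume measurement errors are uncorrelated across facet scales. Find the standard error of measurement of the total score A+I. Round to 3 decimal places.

13.390

Var(total) = 795.78 + 58.0176 = 853.798.
True-score variance = 616.485 + 58.0176 = 674.502, so reliability = 0.7900.
Error variance = 853.798 − 674.502 = 179.295; SEM = √179.295 = 13.390.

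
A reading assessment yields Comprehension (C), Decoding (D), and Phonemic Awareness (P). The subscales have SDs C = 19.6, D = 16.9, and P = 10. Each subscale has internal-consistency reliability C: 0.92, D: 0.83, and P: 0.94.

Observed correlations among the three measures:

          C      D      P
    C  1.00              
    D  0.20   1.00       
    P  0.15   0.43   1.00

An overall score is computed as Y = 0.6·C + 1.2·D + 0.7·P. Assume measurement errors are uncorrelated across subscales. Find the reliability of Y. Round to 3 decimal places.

0.900

Var(Y) = 0.6²·19.6² + 1.2²·16.9² + 0.7²·10² + 2·[0.72·19.6·16.9·0.20 + 0.42·19.6·10·0.15 + 0.84·16.9·10·0.43] = 598.576 + 242.179 = 840.755.
Under uncorrelated errors the observed covariances equal the true-score covariances, so only the own-variance terms attenuate.
True-score variance = [0.6²·19.6²·0.92 + 1.2²·16.9²·0.83 + 0.7²·10²·0.94] + 242.179 = 514.655 + 242.179 = 756.834.
Reliability = 756.834 / 840.755 = 0.900.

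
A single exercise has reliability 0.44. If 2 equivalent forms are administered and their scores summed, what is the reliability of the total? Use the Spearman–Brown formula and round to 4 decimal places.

ρ_k = kρ / (1 + (k−1)ρ) = 2·0.44 / (1 + 1·0.44) = 0.880 / 1.440 = 0.6111.

0.6111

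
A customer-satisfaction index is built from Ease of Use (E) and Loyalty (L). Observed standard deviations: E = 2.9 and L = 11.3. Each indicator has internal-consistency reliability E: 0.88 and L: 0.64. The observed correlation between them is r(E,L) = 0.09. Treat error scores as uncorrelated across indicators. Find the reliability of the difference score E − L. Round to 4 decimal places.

Var(E−L) = 2.9² + 11.3² − 2·2.9·11.3·0.09 = 136.1 − 5.8986 = 130.201.
With uncorrelated errors the cross-covariances are all true-score covariance, so they carry over unchanged; only the diagonal terms shrink to ρᵢσᵢ².
True-score variance = [2.9²·0.88 + 11.3²·0.64] − 5.8986 = 89.1224 − 5.8986 = 83.2238.
Reliability = 83.2238 / 130.201 = 0.6392.

0.6392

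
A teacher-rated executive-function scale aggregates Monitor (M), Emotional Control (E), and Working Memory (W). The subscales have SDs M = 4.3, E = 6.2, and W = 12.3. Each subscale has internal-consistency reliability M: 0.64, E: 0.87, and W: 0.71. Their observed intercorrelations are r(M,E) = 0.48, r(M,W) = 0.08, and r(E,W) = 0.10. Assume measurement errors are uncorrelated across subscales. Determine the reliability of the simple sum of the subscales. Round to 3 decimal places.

Var(M+E+W) = 4.3² + 6.2² + 12.3² + 2·[4.3·6.2·0.48 + 4.3·12.3·0.08 + 6.2·12.3·0.10] = 208.22 + 49.308 = 257.528.
Because errors are independent across components, Cov(Tᵢ,Tⱼ) = Cov(Xᵢ,Xⱼ); the off-diagonal part of the true-score variance is the same as above.
True-score variance = [4.3²·0.64 + 6.2²·0.87 + 12.3²·0.71] + 49.308 = 152.692 + 49.308 = 202.
Reliability = 202 / 257.528 = 0.784.

0.784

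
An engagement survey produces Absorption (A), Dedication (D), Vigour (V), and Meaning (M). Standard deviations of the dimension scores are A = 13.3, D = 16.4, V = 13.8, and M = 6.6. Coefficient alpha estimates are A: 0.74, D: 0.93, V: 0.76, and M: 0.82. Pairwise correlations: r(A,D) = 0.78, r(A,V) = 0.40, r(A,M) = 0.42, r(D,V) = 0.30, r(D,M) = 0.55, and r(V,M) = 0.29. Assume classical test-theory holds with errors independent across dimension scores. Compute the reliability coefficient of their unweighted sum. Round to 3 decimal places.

0.924

Var(A+D+V+M) = 13.3² + 16.4² + 13.8² + 6.6² + 2·[13.3·16.4·0.78 + 13.3·13.8·0.40 + 13.3·6.6·0.42 + 16.4·13.8·0.30 + 16.4·6.6·0.55 + 13.8·6.6·0.29] = 679.85 + 868.517 = 1548.37.
With uncorrelated errors the cross-covariances are all true-score covariance, so they carry over unchanged; only the diagonal terms shrink to ρᵢσᵢ².
True-score variance = [13.3²·0.74 + 16.4²·0.93 + 13.8²·0.76 + 6.6²·0.82] + 868.517 = 561.485 + 868.517 = 1430.
Reliability = 1430 / 1548.37 = 0.924.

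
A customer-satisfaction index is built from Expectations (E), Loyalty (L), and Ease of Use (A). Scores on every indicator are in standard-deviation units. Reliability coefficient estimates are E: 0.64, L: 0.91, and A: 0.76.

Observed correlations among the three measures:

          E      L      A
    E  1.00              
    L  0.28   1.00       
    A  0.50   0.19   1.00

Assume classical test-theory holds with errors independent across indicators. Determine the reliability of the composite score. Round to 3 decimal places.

Var(E+L+A) = 3 + 2·[0.28 + 0.50 + 0.19] = 3 + 1.94 = 4.94.
Because errors are independent across components, Cov(Tᵢ,Tⱼ) = Cov(Xᵢ,Xⱼ); the off-diagonal part of the true-score variance is the same as above.
True-score variance = [0.64 + 0.91 + 0.76] + 1.94 = 2.31 + 1.94 = 4.25.
Reliability = 4.25 / 4.94 = 0.860.

0.860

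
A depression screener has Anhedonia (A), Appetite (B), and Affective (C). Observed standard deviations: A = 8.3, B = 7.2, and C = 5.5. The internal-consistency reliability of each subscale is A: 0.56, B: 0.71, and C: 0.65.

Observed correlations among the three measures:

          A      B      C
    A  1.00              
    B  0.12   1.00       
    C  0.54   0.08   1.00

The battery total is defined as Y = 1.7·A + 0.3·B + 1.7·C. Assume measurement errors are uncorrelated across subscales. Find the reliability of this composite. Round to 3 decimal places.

Var(Y) = 1.7²·8.3² + 0.3²·7.2² + 1.7²·5.5² + 2·[0.51·8.3·7.2·0.12 + 2.89·8.3·5.5·0.54 + 0.51·7.2·5.5·0.08] = 291.18 + 153.029 = 444.209.
Under uncorrelated errors the observed covariances equal the true-score covariances, so only the own-variance terms attenuate.
True-score variance = [1.7²·8.3²·0.56 + 0.3²·7.2²·0.71 + 1.7²·5.5²·0.65] + 153.029 = 171.629 + 153.029 = 324.658.
Reliability = 324.658 / 444.209 = 0.731.

0.731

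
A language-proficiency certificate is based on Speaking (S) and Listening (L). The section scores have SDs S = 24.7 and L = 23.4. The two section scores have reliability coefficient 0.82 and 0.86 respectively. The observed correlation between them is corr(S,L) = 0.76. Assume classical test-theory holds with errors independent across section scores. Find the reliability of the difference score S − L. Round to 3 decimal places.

0.332

Var(S−L) = 24.7² + 23.4² − 2·24.7·23.4·0.76 = 1157.65 − 878.53 = 279.12.
Under uncorrelated errors the observed covariances equal the true-score covariances, so only the own-variance terms attenuate.
True-score variance = [24.7²·0.82 + 23.4²·0.86] − 878.53 = 971.175 − 878.53 = 92.6458.
Reliability = 92.6458 / 279.12 = 0.332.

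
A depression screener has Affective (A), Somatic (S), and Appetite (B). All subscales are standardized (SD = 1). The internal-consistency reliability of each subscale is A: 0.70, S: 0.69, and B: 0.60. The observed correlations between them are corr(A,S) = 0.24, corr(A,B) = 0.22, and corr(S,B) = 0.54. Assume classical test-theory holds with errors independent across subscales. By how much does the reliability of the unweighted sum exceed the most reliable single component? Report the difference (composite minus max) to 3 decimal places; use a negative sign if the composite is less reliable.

0.098

Var(sum) = 3 + 2 = 5; true-score variance = 1.99 + 2 = 3.99; composite reliability = 0.7980.
Max component reliability = 0.7000.
Difference = 0.7980 − 0.7000 = 0.098.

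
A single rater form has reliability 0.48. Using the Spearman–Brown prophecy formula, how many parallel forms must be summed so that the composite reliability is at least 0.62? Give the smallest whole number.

2

k ≥ ρ*(1−ρ₁)/(ρ₁(1−ρ*)) = 0.62·0.52 / (0.48·0.38) = 1.768.
Smallest integer k = 2.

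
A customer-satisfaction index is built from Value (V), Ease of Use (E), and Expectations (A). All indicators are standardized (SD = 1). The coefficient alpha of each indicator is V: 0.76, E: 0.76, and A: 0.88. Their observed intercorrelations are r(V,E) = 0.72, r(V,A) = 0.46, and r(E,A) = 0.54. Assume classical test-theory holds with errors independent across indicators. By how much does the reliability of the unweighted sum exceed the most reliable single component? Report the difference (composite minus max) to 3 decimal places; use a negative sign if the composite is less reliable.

0.027

Var(sum) = 3 + 3.44 = 6.44; true-score variance = 2.4 + 3.44 = 5.84; composite reliability = 0.9068.
Max component reliability = 0.8800.
Difference = 0.9068 − 0.8800 = 0.027.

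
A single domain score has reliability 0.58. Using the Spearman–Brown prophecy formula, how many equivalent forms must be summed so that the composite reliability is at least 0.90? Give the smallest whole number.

k ≥ ρ*(1−ρ₁)/(ρ₁(1−ρ*)) = 0.90·0.42 / (0.58·0.10) = 6.517.
Smallest integer k = 7.

7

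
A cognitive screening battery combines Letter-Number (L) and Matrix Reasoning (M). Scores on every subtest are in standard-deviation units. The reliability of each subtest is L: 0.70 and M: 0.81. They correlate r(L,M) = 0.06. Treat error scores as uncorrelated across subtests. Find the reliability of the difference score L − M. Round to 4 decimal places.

0.7394

Var(L−M) = 1 + 1 − 2·0.06 = 2 − 0.12 = 1.88.
With uncorrelated errors the cross-covariances are all true-score covariance, so they carry over unchanged; only the diagonal terms shrink to ρᵢσᵢ².
True-score variance = [0.70 + 0.81] − 0.12 = 1.51 − 0.12 = 1.39.
Reliability = 1.39 / 1.88 = 0.7394.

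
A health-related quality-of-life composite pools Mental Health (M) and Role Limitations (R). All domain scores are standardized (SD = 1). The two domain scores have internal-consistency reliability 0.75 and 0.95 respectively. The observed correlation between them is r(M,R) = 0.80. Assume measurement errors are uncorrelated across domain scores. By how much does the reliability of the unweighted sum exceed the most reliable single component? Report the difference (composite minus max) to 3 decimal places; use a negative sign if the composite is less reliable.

Var(sum) = 2 + 1.6 = 3.6; true-score variance = 1.7 + 1.6 = 3.3; composite reliability = 0.9167.
Max component reliability = 0.9500.
Difference = 0.9167 − 0.9500 = -0.033.

-0.033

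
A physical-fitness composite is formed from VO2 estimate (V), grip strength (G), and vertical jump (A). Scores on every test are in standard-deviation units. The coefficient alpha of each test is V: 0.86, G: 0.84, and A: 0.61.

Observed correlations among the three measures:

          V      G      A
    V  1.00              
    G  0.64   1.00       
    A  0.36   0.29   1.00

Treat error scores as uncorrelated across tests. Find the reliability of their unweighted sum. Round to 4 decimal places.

Var(V+G+A) = 3 + 2·[0.64 + 0.36 + 0.29] = 3 + 2.58 = 5.58.
Because errors are independent across components, Cov(Tᵢ,Tⱼ) = Cov(Xᵢ,Xⱼ); the off-diagonal part of the true-score variance is the same as above.
True-score variance = [0.86 + 0.84 + 0.61] + 2.58 = 2.31 + 2.58 = 4.89.
Reliability = 4.89 / 5.58 = 0.8763.

0.8763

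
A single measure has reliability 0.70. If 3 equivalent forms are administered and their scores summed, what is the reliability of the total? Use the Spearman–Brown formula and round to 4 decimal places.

0.8750

ρ_k = kρ / (1 + (k−1)ρ) = 3·0.70 / (1 + 2·0.70) = 2.100 / 2.400 = 0.8750.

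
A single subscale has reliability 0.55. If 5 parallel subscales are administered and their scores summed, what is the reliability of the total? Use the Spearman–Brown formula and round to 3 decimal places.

ρ_k = kρ / (1 + (k−1)ρ) = 5·0.55 / (1 + 4·0.55) = 2.750 / 3.200 = 0.859.

0.859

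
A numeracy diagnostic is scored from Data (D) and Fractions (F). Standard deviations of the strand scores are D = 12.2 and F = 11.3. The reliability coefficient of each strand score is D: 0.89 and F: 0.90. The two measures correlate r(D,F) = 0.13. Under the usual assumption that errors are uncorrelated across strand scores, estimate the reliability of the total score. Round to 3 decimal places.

Var(D+F) = 12.2² + 11.3² + 2·[12.2·11.3·0.13] = 276.53 + 35.8436 = 312.374.
With uncorrelated errors the cross-covariances are all true-score covariance, so they carry over unchanged; only the diagonal terms shrink to ρᵢσᵢ².
True-score variance = [12.2²·0.89 + 11.3²·0.90] + 35.8436 = 247.389 + 35.8436 = 283.232.
Reliability = 283.232 / 312.374 = 0.907.

0.907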